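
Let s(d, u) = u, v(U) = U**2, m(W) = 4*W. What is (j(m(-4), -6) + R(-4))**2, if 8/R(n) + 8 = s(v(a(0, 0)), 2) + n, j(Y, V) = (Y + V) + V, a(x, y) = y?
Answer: 20736/25 ≈ 829.44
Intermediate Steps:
j(Y, V) = Y + 2*V (j(Y, V) = (V + Y) + V = Y + 2*V)
R(n) = 8/(-6 + n) (R(n) = 8/(-8 + (2 + n)) = 8/(-6 + n))
(j(m(-4), -6) + R(-4))**2 = ((4*(-4) + 2*(-6)) + 8/(-6 - 4))**2 = ((-16 - 12) + 8/(-10))**2 = (-28 + 8*(-1/10))**2 = (-28 - 4/5)**2 = (-144/5)**2 = 20736/25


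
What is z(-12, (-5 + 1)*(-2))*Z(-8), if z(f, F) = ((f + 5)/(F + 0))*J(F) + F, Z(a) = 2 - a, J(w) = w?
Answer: 10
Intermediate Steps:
z(f, F) = 5 + F + f (z(f, F) = ((f + 5)/(F + 0))*F + F = ((5 + f)/F)*F + F = (5 + f) + F = 5 + F + f)
z(-12, (-5 + 1)*(-2))*Z(-8) = (5 + (-5 + 1)*(-2) - 12)*(2 - 1*(-8)) = (5 - 4*(-2) - 12)*(2 + 8) = (5 + 8 - 12)*10 = 1*10 = 10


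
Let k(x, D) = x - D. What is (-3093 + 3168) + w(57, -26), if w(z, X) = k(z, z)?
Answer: 75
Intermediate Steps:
w(z, X) = 0 (w(z, X) = z - z = 0)
(-3093 + 3168) + w(57, -26) = (-3093 + 3168) + 0 = 75 + 0 = 75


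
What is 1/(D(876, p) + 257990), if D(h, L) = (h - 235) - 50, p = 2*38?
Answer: 1/258581 ≈ 3.8673e-6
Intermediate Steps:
p = 76
D(h, L) = -285 + h (D(h, L) = (-235 + h) - 50 = -285 + h)
1/(D(876, p) + 257990) = 1/((-285 + 876) + 257990) = 1/(591 + 257990) = 1/258581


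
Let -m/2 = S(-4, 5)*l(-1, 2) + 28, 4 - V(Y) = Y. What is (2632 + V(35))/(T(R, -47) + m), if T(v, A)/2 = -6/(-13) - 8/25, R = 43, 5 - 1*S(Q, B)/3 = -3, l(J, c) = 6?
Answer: -93925/12412 ≈ -7.5673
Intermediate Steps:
S(Q, B) = 24 (S(Q, B) = 15 - 3*(-3) = 15 + 9 = 24)
V(Y) = 4 - Y
T(v, A) = 92/325 (T(v, A) = 2*(-6/(-13) - 8/25) = 2*(-6*(-1/13) - 8*1/25) = 2*(6/13 - 8/25) = 2*(46/325) = 92/325)
m = -344 (m = -2*(24*6 + 28) = -2*(144 + 28) = -2*172 = -344)
(2632 + V(35))/(T(R, -47) + m) = (2632 + (4 - 1*35))/(92/325 - 344) = (2632 + (4 - 35))/(-111708/325) = (2632 - 31)*(-325/111708) = 2601*(-325/111708) = -93925/12412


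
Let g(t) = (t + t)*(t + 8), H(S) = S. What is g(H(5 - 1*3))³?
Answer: 64000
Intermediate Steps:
g(t) = 2*t*(8 + t) (g(t) = (2*t)*(8 + t) = 2*t*(8 + t))
g(H(5 - 1*3))³ = (2*(5 - 1*3)*(8 + (5 - 1*3)))³ = (2*(5 - 3)*(8 + (5 - 3)))³ = (2*2*(8 + 2))³ = (2*2*10)³ = 40³ = 64000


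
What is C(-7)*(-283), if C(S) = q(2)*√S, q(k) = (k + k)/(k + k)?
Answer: -283*I*√7 ≈ -748.75*I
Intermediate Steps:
q(k) = 1 (q(k) = (2*k)/((2*k)) = (2*k)*(1/(2*k)) = 1)
C(S) = √S (C(S) = 1*√S = √S)
C(-7)*(-283) = √(-7)*(-283) = (I*√7)*(-283) = -283*I*√7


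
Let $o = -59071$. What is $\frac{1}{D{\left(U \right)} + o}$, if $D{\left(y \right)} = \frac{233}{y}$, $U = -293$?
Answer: $- \frac{293}{17308036} \approx -1.6929 \cdot 10^{-5}$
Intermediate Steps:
$\frac{1}{D{\left(U \right)} + o} = \frac{1}{\frac{233}{-293} - 59071} = \frac{1}{233 \left(- \frac{1}{293}\right) - 59071} = \frac{1}{- \frac{233}{293} - 59071} = \frac{1}{- \frac{17308036}{293}} = - \frac{293}{17308036}$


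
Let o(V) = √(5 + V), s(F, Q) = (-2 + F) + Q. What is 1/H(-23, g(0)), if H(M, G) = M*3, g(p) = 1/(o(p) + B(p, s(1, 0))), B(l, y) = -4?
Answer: -1/69 ≈ -0.014493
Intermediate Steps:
s(F, Q) = -2 + F + Q
g(p) = 1/(-4 + √(5 + p)) (g(p) = 1/(√(5 + p) - 4) = 1/(-4 + √(5 + p)))
H(M, G) = 3*M
1/H(-23, g(0)) = 1/(3*(-23)) = 1/(-69) = -1/69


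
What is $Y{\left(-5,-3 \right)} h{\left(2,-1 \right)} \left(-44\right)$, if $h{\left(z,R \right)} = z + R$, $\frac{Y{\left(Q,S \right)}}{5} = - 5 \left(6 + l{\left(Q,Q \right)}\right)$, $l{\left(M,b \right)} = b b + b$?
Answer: $28600$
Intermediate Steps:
$l{\left(M,b \right)} = b + b^{2}$ ($l{\left(M,b \right)} = b^{2} + b = b + b^{2}$)
$Y{\left(Q,S \right)} = -150 - 25 Q \left(1 + Q\right)$ ($Y{\left(Q,S \right)} = 5 \left(- 5 \left(6 + Q \left(1 + Q\right)\right)\right) = 5 \left(-30 - 5 Q \left(1 + Q\right)\right) = -150 - 25 Q \left(1 + Q\right)$)
$h{\left(z,R \right)} = R + z$
$Y{\left(-5,-3 \right)} h{\left(2,-1 \right)} \left(-44\right) = \left(-150 - - 125 \left(1 - 5\right)\right) \left(-1 + 2\right) \left(-44\right) = \left(-150 - \left(-125\right) \left(-4\right)\right) 1 \left(-44\right) = \left(-150 - 500\right) 1 \left(-44\right) = \left(-650\right) 1 \left(-44\right) = \left(-650\right) \left(-44\right) = 28600$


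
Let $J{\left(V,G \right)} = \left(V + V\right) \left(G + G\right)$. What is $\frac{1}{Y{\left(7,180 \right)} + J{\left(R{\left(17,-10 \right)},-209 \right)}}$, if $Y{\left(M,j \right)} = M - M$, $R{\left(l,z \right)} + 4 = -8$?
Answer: $\frac{1}{10032} \approx 9.9681 \cdot 10^{-5}$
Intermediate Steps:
$R{\left(l,z \right)} = -12$ ($R{\left(l,z \right)} = -4 - 8 = -12$)
$J{\left(V,G \right)} = 4 G V$ ($J{\left(V,G \right)} = 2 V 2 G = 4 G V$)
$Y{\left(M,j \right)} = 0$
$\frac{1}{Y{\left(7,180 \right)} + J{\left(R{\left(17,-10 \right)},-209 \right)}} = \frac{1}{0 + 4 \left(-209\right) \left(-12\right)} = \frac{1}{0 + 10032} = \frac{1}{10032}$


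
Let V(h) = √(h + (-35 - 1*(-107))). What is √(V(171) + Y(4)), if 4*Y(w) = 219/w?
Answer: √(219 + 144*√3)/4 ≈ 5.4107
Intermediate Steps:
Y(w) = 219/(4*w) (Y(w) = (219/w)/4 = 219/(4*w))
V(h) = √(72 + h) (V(h) = √(h + (-35 + 107)) = √(h + 72) = √(72 + h))
√(V(171) + Y(4)) = √(√(72 + 171) + (219/4)/4) = √(√243 + (219/4)*(¼)) = √(9*√3 + 219/16) = √(219/16 + 9*√3)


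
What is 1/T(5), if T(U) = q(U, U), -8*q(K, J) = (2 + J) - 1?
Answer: -4/3 ≈ -1.3333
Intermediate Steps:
q(K, J) = -⅛ - J/8 (q(K, J) = -((2 + J) - 1)/8 = -(1 + J)/8 = -⅛ - J/8)
T(U) = -⅛ - U/8
1/T(5) = 1/(-⅛ - ⅛*5) = 1/(-⅛ - 5/8) = 1/(-¾) = -4/3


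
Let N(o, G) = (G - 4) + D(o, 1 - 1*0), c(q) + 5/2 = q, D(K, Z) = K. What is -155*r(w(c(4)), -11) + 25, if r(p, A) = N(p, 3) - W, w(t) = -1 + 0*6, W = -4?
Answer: -285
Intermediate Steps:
c(q) = -5/2 + q
N(o, G) = -4 + G + o (N(o, G) = (G - 4) + o = (-4 + G) + o = -4 + G + o)
w(t) = -1 (w(t) = -1 + 0 = -1)
r(p, A) = 3 + p (r(p, A) = (-4 + 3 + p) - 1*(-4) = (-1 + p) + 4 = 3 + p)
-155*r(w(c(4)), -11) + 25 = -155*(3 - 1) + 25 = -155*2 + 25 = -310 + 25 = -285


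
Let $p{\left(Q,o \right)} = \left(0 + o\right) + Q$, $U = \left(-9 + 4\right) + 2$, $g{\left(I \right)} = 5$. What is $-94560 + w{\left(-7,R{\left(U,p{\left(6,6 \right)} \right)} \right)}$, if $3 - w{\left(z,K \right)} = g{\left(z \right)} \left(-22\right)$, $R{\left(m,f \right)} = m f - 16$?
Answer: $-94447$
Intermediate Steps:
$U = -3$ ($U = -5 + 2 = -3$)
$p{\left(Q,o \right)} = Q + o$ ($p{\left(Q,o \right)} = o + Q = Q + o$)
$R{\left(m,f \right)} = -16 + f m$ ($R{\left(m,f \right)} = f m - 16 = -16 + f m$)
$w{\left(z,K \right)} = 113$ ($w{\left(z,K \right)} = 3 - 5 \left(-22\right) = 3 - -110 = 3 + 110 = 113$)
$-94560 + w{\left(-7,R{\left(U,p{\left(6,6 \right)} \right)} \right)} = -94560 + 113 = -94447$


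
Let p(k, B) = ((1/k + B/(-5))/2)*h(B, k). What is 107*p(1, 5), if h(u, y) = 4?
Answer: 0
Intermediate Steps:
p(k, B) = 2/k - 2*B/5 (p(k, B) = ((1/k + B/(-5))/2)*4 = ((1/k + B*(-⅕))*(½))*4 = ((1/k - B/5)*(½))*4 = (1/(2*k) - B/10)*4 = 2/k - 2*B/5)
107*p(1, 5) = 107*(2/1 - ⅖*5) = 107*(2*1 - 2) = 107*(2 - 2) = 107*0 = 0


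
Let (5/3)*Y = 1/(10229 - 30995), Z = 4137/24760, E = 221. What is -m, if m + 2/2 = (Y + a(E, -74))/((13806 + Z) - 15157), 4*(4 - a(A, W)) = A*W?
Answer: 466462928027/115758762203 ≈ 4.0296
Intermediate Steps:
a(A, W) = 4 - A*W/4
Z = 4137/24760 (Z = 4137*(1/24760) = 4137/24760 ≈ 0.16708)
Y = -1/34610 (Y = 3/(5*(10229 - 30995)) = (⅗)/(-20766) = (⅗)*(-1/20766) = -1/34610 ≈ -2.8893e-5)
m = -466462928027/115758762203 (m = -1 + (-1/34610 + (4 - ¼*221*(-74)))/((13806 + 4137/24760) - 15157) = -1 + (-1/34610 + (4 + 8177/2))/(341840697/24760 - 15157) = -1 + (-1/34610 + 8185/2)/(-33446623/24760) = -1 + (70820712/17305)*(-24760/33446623) = -1 - 350704165824/115758762203 = -466462928027/115758762203 ≈ -4.0296)
-m = -1*(-466462928027/115758762203) = 466462928027/115758762203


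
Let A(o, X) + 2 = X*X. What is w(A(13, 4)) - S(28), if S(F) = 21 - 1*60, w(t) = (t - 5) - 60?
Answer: -12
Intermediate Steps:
A(o, X) = -2 + X**2 (A(o, X) = -2 + X*X = -2 + X**2)
w(t) = -65 + t (w(t) = (-5 + t) - 60 = -65 + t)
S(F) = -39 (S(F) = 21 - 60 = -39)
w(A(13, 4)) - S(28) = (-65 + (-2 + 4**2)) - 1*(-39) = (-65 + (-2 + 16)) + 39 = (-65 + 14) + 39 = -51 + 39 = -12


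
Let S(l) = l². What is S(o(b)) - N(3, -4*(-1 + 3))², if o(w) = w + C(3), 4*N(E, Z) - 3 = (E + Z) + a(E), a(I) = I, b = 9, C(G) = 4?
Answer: 2703/16 ≈ 168.94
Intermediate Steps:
N(E, Z) = ¾ + E/2 + Z/4 (N(E, Z) = ¾ + ((E + Z) + E)/4 = ¾ + (Z + 2*E)/4 = ¾ + (E/2 + Z/4) = ¾ + E/2 + Z/4)
o(w) = 4 + w (o(w) = w + 4 = 4 + w)
S(o(b)) - N(3, -4*(-1 + 3))² = (4 + 9)² - (¾ + (½)*3 + (-4*(-1 + 3))/4)² = 13² - (¾ + 3/2 + (-4*2)/4)² = 169 - (¾ + 3/2 + (¼)*(-8))² = 169 - (¾ + 3/2 - 2)² = 169 - (¼)² = 169 - 1*1/16 = 169 - 1/16 = 2703/16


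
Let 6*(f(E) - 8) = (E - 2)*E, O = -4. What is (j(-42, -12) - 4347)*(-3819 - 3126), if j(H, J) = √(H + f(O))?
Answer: 30189915 - 6945*I*√30 ≈ 3.019e+7 - 38039.0*I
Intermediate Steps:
f(E) = 8 + E*(-2 + E)/6 (f(E) = 8 + ((E - 2)*E)/6 = 8 + ((-2 + E)*E)/6 = 8 + (E*(-2 + E))/6 = 8 + E*(-2 + E)/6)
j(H, J) = √(12 + H) (j(H, J) = √(H + (8 - ⅓*(-4) + (⅙)*(-4)²)) = √(H + (8 + 4/3 + (⅙)*16)) = √(H + (8 + 4/3 + 8/3)) = √(H + 12) = √(12 + H))
(j(-42, -12) - 4347)*(-3819 - 3126) = (√(12 - 42) - 4347)*(-3819 - 3126) = (√(-30) - 4347)*(-6945) = (I*√30 - 4347)*(-6945) = (-4347 + I*√30)*(-6945) = 30189915 - 6945*I*√30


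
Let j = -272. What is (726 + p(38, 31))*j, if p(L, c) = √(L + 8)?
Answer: -197472 - 272*√46 ≈ -1.9932e+5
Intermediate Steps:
p(L, c) = √(8 + L)
(726 + p(38, 31))*j = (726 + √(8 + 38))*(-272) = (726 + √46)*(-272) = -197472 - 272*√46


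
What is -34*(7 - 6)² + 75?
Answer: 41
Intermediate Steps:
-34*(7 - 6)² + 75 = -34*1² + 75 = -34*1 + 75 = -34 + 75 = 41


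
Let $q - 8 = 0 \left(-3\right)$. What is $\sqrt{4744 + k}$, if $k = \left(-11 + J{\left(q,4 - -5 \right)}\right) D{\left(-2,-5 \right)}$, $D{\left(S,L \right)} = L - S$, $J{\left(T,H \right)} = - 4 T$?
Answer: $\sqrt{4873} \approx 69.807$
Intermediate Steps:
$q = 8$ ($q = 8 + 0 \left(-3\right) = 8 + 0 = 8$)
$k = 129$ ($k = \left(-11 - 32\right) \left(-5 - -2\right) = \left(-11 - 32\right) \left(-5 + 2\right) = \left(-43\right) \left(-3\right) = 129$)
$\sqrt{4744 + k} = \sqrt{4744 + 129} = \sqrt{4873}$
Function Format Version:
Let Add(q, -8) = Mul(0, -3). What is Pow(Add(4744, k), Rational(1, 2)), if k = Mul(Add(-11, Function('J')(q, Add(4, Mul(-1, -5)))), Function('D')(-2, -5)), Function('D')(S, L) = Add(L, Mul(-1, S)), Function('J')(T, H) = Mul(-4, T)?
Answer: Pow(4873, Rational(1, 2)) ≈ 69.807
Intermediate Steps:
q = 8 (q = Add(8, Mul(0, -3)) = Add(8, 0) = 8)
k = 129 (k = Mul(Add(-11, Mul(-4, 8)), Add(-5, Mul(-1, -2))) = Mul(Add(-11, -32), Add(-5, 2)) = Mul(-43, -3) = 129)
Pow(Add(4744, k), Rational(1, 2)) = Pow(Add(4744, 129), Rational(1, 2)) = Pow(4873, Rational(1, 2))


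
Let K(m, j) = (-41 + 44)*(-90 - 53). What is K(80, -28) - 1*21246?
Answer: -21675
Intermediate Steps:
K(m, j) = -429 (K(m, j) = 3*(-143) = -429)
K(80, -28) - 1*21246 = -429 - 1*21246 = -429 - 21246 = -21675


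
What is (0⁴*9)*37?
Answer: 0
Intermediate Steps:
(0⁴*9)*37 = (0*9)*37 = 0*37 = 0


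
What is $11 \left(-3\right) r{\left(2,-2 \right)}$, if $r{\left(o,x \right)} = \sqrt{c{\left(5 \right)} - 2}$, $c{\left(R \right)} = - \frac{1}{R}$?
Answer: $- \frac{33 i \sqrt{55}}{5} \approx - 48.947 i$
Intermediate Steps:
$r{\left(o,x \right)} = \frac{i \sqrt{55}}{5}$ ($r{\left(o,x \right)} = \sqrt{- \frac{1}{5} - 2} = \sqrt{- \frac{11}{5}} = \frac{i \sqrt{55}}{5}$)
$11 \left(-3\right) r{\left(2,-2 \right)} = 11 \left(-3\right) \frac{i \sqrt{55}}{5} = - 33 \frac{i \sqrt{55}}{5} = - \frac{33 i \sqrt{55}}{5}$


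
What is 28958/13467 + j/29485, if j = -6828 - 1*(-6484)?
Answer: 849193982/397074495 ≈ 2.1386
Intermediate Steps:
j = -344 (j = -6828 + 6484 = -344)
28958/13467 + j/29485 = 28958/13467 - 344/29485 = 849193982/397074495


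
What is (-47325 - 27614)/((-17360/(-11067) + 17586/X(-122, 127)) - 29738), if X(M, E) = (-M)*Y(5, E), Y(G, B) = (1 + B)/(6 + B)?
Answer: 29841309312/11781641945 ≈ 2.5329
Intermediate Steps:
Y(G, B) = (1 + B)/(6 + B)
X(M, E) = -M*(1 + E)/(6 + E) (X(M, E) = (-M)*((1 + E)/(6 + E)) = -M*(1 + E)/(6 + E))
(-47325 - 27614)/((-17360/(-11067) + 17586/X(-122, 127)) - 29738) = (-47325 - 27614)/((-17360/(-11067) + 17586/((-1*(-122)*(1 + 127)/(6 + 127)))) - 29738) = -74939/((-17360*(-1/11067) + 17586/((-1*(-122)*128/133))) - 29738) = -74939/((80/51 + 17586/((-1*(-122)*1/133*128))) - 29738) = -74939/((80/51 + 17586/(15616/133)) - 29738) = -74939/((80/51 + 17586*(133/15616)) - 29738) = -74939/((80/51 + 1169469/7808) - 29738) = -74939/(60267559/398208 - 29738) = -74939/(-11781641945/398208) = -74939*(-398208/11781641945) = 29841309312/11781641945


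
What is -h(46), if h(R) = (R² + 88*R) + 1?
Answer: -6165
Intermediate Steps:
h(R) = 1 + R² + 88*R
-h(46) = -(1 + 46² + 88*46) = -(1 + 2116 + 4048) = -1*6165 = -6165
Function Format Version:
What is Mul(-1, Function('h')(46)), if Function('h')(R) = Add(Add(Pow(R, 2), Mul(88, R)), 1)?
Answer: -6165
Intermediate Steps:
Function('h')(R) = Add(1, Pow(R, 2), Mul(88, R))
Mul(-1, Function('h')(46)) = Mul(-1, Add(1, Pow(46, 2), Mul(88, 46))) = Mul(-1, Add(1, 2116, 4048)) = Mul(-1, 6165) = -6165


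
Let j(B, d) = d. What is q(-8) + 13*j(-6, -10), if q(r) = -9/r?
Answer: -1031/8 ≈ -128.88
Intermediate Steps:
q(-8) + 13*j(-6, -10) = -9/(-8) + 13*(-10) = -9*(-1/8) - 130 = 9/8 - 130 = -1031/8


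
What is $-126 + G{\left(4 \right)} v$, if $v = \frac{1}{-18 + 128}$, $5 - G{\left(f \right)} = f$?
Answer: $- \frac{13859}{110} \approx -125.99$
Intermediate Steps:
$G{\left(f \right)} = 5 - f$
$v = \frac{1}{110} \approx 0.0090909$
$-126 + G{\left(4 \right)} v = -126 + \left(5 - 4\right) \frac{1}{110} = -126 + 1 \cdot \frac{1}{110} = -126 + \frac{1}{110} = - \frac{13859}{110}$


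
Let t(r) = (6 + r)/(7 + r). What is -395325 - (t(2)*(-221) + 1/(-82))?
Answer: -291604865/738 ≈ -3.9513e+5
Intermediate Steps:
t(r) = (6 + r)/(7 + r)
-395325 - (t(2)*(-221) + 1/(-82)) = -395325 - (((6 + 2)/(7 + 2))*(-221) + 1/(-82)) = -395325 - ((8/9)*(-221) - 1/82) = -395325 - (-1768/9 - 1/82) = -395325 - 1*(-144985/738) = -395325 + 144985/738 = -291604865/738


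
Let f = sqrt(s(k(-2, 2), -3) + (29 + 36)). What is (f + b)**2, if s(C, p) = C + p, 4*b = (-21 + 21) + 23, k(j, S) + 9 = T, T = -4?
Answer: 2601/16 ≈ 162.56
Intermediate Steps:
k(j, S) = -13 (k(j, S) = -9 - 4 = -13)
b = 23/4 (b = ((-21 + 21) + 23)/4 = (0 + 23)/4 = (1/4)*23 = 23/4 ≈ 5.7500)
f = 7 (f = sqrt((-13 - 3) + (29 + 36)) = sqrt(-16 + 65) = sqrt(49) = 7)
(f + b)**2 = (7 + 23/4)**2 = (51/4)**2 = 2601/16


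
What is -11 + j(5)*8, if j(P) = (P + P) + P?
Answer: 109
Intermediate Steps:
j(P) = 3*P (j(P) = 2*P + P = 3*P)
-11 + j(5)*8 = -11 + (3*5)*8 = -11 + 15*8 = -11 + 120 = 109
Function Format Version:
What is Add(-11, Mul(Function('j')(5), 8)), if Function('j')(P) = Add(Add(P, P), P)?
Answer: 109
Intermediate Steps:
Function('j')(P) = Mul(3, P) (Function('j')(P) = Add(Mul(2, P), P) = Mul(3, P))
Add(-11, Mul(Function('j')(5), 8)) = Add(-11, Mul(Mul(3, 5), 8)) = Add(-11, Mul(15, 8)) = Add(-11, 120) = 109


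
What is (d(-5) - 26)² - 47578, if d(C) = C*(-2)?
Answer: -47322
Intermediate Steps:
d(C) = -2*C
(d(-5) - 26)² - 47578 = (-2*(-5) - 26)² - 47578 = (10 - 26)² - 47578 = (-16)² - 47578 = 256 - 47578 = -47322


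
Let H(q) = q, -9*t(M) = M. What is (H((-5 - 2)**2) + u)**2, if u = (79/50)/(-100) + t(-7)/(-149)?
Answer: 107849227281291721/44957025000000 ≈ 2398.9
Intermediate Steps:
t(M) = -M/9
u = -140939/6705000 (u = (79/50)/(-100) - 1/9*(-7)/(-149) = (79*(1/50))*(-1/100) + (7/9)*(-1/149) = (79/50)*(-1/100) - 7/1341 = -79/5000 - 7/1341 = -140939/6705000 ≈ -0.021020)
(H((-5 - 2)**2) + u)**2 = ((-5 - 2)**2 - 140939/6705000)**2 = ((-7)**2 - 140939/6705000)**2 = (49 - 140939/6705000)**2 = (328404061/6705000)**2 = 107849227281291721/44957025000000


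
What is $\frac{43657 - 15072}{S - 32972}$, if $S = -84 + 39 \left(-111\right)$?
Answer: $- \frac{5717}{7477} \approx -0.76461$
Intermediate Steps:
$S = -4413$ ($S = -84 - 4329 = -4413$)
$\frac{43657 - 15072}{S - 32972} = \frac{43657 - 15072}{-4413 - 32972} = \frac{28585}{-37385} = 28585 \left(- \frac{1}{37385}\right) = - \frac{5717}{7477}$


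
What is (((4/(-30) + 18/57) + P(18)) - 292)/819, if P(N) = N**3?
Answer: 1578952/233415 ≈ 6.7646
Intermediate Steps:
(((4/(-30) + 18/57) + P(18)) - 292)/819 = (((4/(-30) + 18/57) + 18**3) - 292)/819 = (((4*(-1/30) + 18*(1/57)) + 5832) - 292)*(1/819) = (((-2/15 + 6/19) + 5832) - 292)*(1/819) = ((52/285 + 5832) - 292)*(1/819) = (1662172/285 - 292)*(1/819) = (1578952/285)*(1/819) = 1578952/233415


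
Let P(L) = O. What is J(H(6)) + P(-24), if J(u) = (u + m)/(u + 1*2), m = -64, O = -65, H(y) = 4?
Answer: -75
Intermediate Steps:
J(u) = (-64 + u)/(2 + u) (J(u) = (u - 64)/(u + 1*2) = (-64 + u)/(u + 2) = (-64 + u)/(2 + u))
P(L) = -65
J(H(6)) + P(-24) = (-64 + 4)/(2 + 4) - 65 = -60/6 - 65 = (1/6)*(-60) - 65 = -10 - 65 = -75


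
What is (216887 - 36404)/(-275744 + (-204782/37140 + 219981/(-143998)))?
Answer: -120654819375345/184342525883557 ≈ -0.65451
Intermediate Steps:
(216887 - 36404)/(-275744 + (-204782/37140 + 219981/(-143998))) = 180483/(-275744 + (-204782*1/37140 + 219981*(-1/143998))) = 180483/(-275744 + (-102391/18570 - 219981/143998)) = 180483/(-275744 - 4707286597/668510715) = 180483/(-184342525883557/668510715) = 180483*(-668510715/184342525883557) = -120654819375345/184342525883557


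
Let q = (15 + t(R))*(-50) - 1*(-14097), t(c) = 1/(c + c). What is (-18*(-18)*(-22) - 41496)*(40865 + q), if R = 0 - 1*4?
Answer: -2636308188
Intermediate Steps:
R = -4 (R = 0 - 4 = -4)
t(c) = 1/(2*c)
q = 53413/4 (q = (15 + (½)/(-4))*(-50) - 1*(-14097) = (15 + (½)*(-¼))*(-50) + 14097 = (15 - ⅛)*(-50) + 14097 = (119/8)*(-50) + 14097 = -2975/4 + 14097 = 53413/4 ≈ 13353.)
(-18*(-18)*(-22) - 41496)*(40865 + q) = (-18*(-18)*(-22) - 41496)*(40865 + 53413/4) = (324*(-22) - 41496)*(216873/4) = (-7128 - 41496)*(216873/4) = -48624*216873/4 = -2636308188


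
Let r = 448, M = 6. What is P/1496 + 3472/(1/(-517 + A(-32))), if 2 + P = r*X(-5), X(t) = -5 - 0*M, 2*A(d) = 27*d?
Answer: -2464607265/748 ≈ -3.2949e+6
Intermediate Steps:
A(d) = 27*d/2 (A(d) = (27*d)/2 = 27*d/2)
X(t) = -5 (X(t) = -5 - 0*6 = -5 - 1*0 = -5 + 0 = -5)
P = -2242 (P = -2 + 448*(-5) = -2 - 2240 = -2242)
P/1496 + 3472/(1/(-517 + A(-32))) = -2242/1496 + 3472/(1/(-517 + (27/2)*(-32))) = -2242*1/1496 + 3472/(1/(-517 - 432)) = -1121/748 + 3472/(1/(-949)) = -1121/748 + 3472/(-1/949) = -1121/748 + 3472*(-949) = -1121/748 - 3294928 = -2464607265/748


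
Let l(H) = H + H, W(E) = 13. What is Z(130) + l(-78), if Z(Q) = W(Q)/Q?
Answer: -1559/10 ≈ -155.90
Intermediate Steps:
Z(Q) = 13/Q
l(H) = 2*H
Z(130) + l(-78) = 13/130 + 2*(-78) = 13*(1/130) - 156 = 1/10 - 156 = -1559/10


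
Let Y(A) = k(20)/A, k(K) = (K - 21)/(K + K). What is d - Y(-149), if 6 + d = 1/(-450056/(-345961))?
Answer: -219258204/41911465 ≈ -5.2315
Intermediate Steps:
k(K) = (-21 + K)/(2*K) (k(K) = (-21 + K)/((2*K)) = (-21 + K)*(1/(2*K)) = (-21 + K)/(2*K))
d = -2354375/450056 (d = -6 + 1/(-450056/(-345961)) = -6 + 1/(-450056*(-1/345961)) = -6 + 1/(450056/345961) = -6 + 345961/450056 = -2354375/450056 ≈ -5.2313)
Y(A) = -1/(40*A) (Y(A) = ((½)*(-21 + 20)/20)/A = ((½)*(1/20)*(-1))/A = -1/(40*A))
d - Y(-149) = -2354375/450056 - (-1)/(40*(-149)) = -2354375/450056 - (-1)*(-1)/(40*149) = -2354375/450056 - 1*1/5960 = -2354375/450056 - 1/5960 = -219258204/41911465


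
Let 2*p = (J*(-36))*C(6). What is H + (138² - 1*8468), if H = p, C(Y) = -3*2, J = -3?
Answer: 10252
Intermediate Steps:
C(Y) = -6
p = -324 (p = (-3*(-36)*(-6))/2 = (108*(-6))/2 = (½)*(-648) = -324)
H = -324
H + (138² - 1*8468) = -324 + (138² - 1*8468) = -324 + (19044 - 8468) = -324 + 10576 = 10252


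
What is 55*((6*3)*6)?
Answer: 5940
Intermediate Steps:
55*((6*3)*6) = 55*(18*6) = 55*108 = 5940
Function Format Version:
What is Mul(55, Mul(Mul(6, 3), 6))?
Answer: 5940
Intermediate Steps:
Mul(55, Mul(Mul(6, 3), 6)) = Mul(55, Mul(18, 6)) = Mul(55, 108) = 5940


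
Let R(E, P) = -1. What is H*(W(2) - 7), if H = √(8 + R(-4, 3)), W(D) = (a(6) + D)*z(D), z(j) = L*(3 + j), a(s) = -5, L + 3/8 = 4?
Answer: -491*√7/8 ≈ -162.38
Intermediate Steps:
L = 29/8 (L = -3/8 + 4 = 29/8 ≈ 3.6250)
z(j) = 87/8 + 29*j/8 (z(j) = 29*(3 + j)/8 = 87/8 + 29*j/8)
W(D) = (-5 + D)*(87/8 + 29*D/8)
H = √7 (H = √(8 - 1) = √7 ≈ 2.6458)
H*(W(2) - 7) = √7*(29*(-5 + 2)*(3 + 2)/8 - 7) = √7*((29/8)*(-3)*5 - 7) = √7*(-435/8 - 7) = √7*(-491/8) = -491*√7/8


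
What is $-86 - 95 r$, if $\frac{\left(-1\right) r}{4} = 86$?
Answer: $32594$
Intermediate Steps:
$r = -344$ ($r = \left(-4\right) 86 = -344$)
$-86 - 95 r = -86 - -32680 = -86 + 32680 = 32594$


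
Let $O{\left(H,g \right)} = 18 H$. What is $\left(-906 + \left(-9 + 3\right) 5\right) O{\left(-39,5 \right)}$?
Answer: $657072$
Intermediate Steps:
$\left(-906 + \left(-9 + 3\right) 5\right) O{\left(-39,5 \right)} = \left(-906 + \left(-9 + 3\right) 5\right) 18 \left(-39\right) = \left(-906 - 30\right) \left(-702\right) = \left(-936\right) \left(-702\right) = 657072$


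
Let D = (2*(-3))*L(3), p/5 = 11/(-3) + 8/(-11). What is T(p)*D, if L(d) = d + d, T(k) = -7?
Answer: 252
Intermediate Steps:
p = -725/33 (p = 5*(11/(-3) + 8/(-11)) = 5*(11*(-1/3) + 8*(-1/11)) = 5*(-11/3 - 8/11) = 5*(-145/33) = -725/33 ≈ -21.970)
L(d) = 2*d
D = -36 (D = (2*(-3))*(2*3) = -6*6 = -36)
T(p)*D = -7*(-36) = 252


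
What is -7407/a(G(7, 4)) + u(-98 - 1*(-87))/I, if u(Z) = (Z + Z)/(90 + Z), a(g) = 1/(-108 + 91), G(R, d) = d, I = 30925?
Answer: 307629560903/2443075 ≈ 1.2592e+5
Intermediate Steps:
a(g) = -1/17 (a(g) = 1/(-17) = -1/17)
u(Z) = 2*Z/(90 + Z) (u(Z) = (2*Z)/(90 + Z) = 2*Z/(90 + Z))
-7407/a(G(7, 4)) + u(-98 - 1*(-87))/I = -7407/(-1/17) + (2*(-98 - 1*(-87))/(90 + (-98 - 1*(-87))))/30925 = -7407*(-17) + (2*(-98 + 87)/(90 + (-98 + 87)))*(1/30925) = 125919 + (2*(-11)/(90 - 11))*(1/30925) = 125919 + (2*(-11)/79)*(1/30925) = 125919 + (2*(-11)*(1/79))*(1/30925) = 125919 - 22/79*1/30925 = 125919 - 22/2443075 = 307629560903/2443075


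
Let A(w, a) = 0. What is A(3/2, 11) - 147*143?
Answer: -21021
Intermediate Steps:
A(3/2, 11) - 147*143 = 0 - 147*143 = 0 - 21021 = -21021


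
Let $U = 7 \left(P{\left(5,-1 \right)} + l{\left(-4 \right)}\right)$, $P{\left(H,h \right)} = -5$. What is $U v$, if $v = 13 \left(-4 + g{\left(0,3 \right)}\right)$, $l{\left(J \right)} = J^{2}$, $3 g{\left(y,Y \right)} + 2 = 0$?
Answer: $- \frac{14014}{3} \approx -4671.3$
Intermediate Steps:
$g{\left(y,Y \right)} = - \frac{2}{3}$ ($g{\left(y,Y \right)} = - \frac{2}{3} + \frac{1}{3} \cdot 0 = - \frac{2}{3} + 0 = - \frac{2}{3}$)
$v = - \frac{182}{3}$ ($v = 13 \left(-4 - \frac{2}{3}\right) = 13 \left(- \frac{14}{3}\right) = - \frac{182}{3} \approx -60.667$)
$U = 77$ ($U = 7 \left(-5 + \left(-4\right)^{2}\right) = 7 \left(-5 + 16\right) = 7 \cdot 11 = 77$)
$U v = 77 \left(- \frac{182}{3}\right) = - \frac{14014}{3}$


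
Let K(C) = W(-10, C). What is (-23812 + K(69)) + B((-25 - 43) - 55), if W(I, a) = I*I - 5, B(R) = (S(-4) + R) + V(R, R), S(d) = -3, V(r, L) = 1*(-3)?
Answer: -23846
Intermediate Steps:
V(r, L) = -3
B(R) = -6 + R (B(R) = (-3 + R) - 3 = -6 + R)
W(I, a) = -5 + I² (W(I, a) = I² - 5 = -5 + I²)
K(C) = 95 (K(C) = -5 + (-10)² = -5 + 100 = 95)
(-23812 + K(69)) + B((-25 - 43) - 55) = (-23812 + 95) + (-6 + ((-25 - 43) - 55)) = -23717 + (-6 + (-68 - 55)) = -23717 + (-6 - 123) = -23717 - 129 = -23846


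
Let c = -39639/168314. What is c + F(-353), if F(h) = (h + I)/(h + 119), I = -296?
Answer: 24990065/9846369 ≈ 2.5380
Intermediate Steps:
c = -39639/168314 (c = -39639*1/168314 = -39639/168314 ≈ -0.23551)
F(h) = (-296 + h)/(119 + h) (F(h) = (h - 296)/(h + 119) = (-296 + h)/(119 + h))
c + F(-353) = -39639/168314 + (-296 - 353)/(119 - 353) = -39639/168314 - 649/(-234) = -39639/168314 - 1/234*(-649) = -39639/168314 + 649/234 = 24990065/9846369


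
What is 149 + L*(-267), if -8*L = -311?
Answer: -81845/8 ≈ -10231.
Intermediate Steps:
L = 311/8 (L = -1/8*(-311) = 311/8 ≈ 38.875)
149 + L*(-267) = 149 + (311/8)*(-267) = 149 - 83037/8 = -81845/8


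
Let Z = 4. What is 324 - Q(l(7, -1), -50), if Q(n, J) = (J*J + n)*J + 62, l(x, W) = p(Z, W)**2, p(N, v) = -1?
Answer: 125312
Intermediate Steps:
l(x, W) = 1 (l(x, W) = (-1)**2 = 1)
Q(n, J) = 62 + J*(n + J**2) (Q(n, J) = (J**2 + n)*J + 62 = (n + J**2)*J + 62 = J*(n + J**2) + 62 = 62 + J*(n + J**2))
324 - Q(l(7, -1), -50) = 324 - (62 + (-50)**3 - 50*1) = 324 - (62 - 125000 - 50) = 324 - 1*(-124988) = 324 + 124988 = 125312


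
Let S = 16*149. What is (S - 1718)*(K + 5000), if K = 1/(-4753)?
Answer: 15827489334/4753 ≈ 3.3300e+6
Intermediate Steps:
K = -1/4753 ≈ -0.00021039
S = 2384
(S - 1718)*(K + 5000) = (2384 - 1718)*(-1/4753 + 5000) = 666*(23764999/4753) = 15827489334/4753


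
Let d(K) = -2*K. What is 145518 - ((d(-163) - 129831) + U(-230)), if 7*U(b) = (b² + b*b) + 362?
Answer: 259857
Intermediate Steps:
U(b) = 362/7 + 2*b²/7 (U(b) = ((b² + b*b) + 362)/7 = ((b² + b²) + 362)/7 = (2*b² + 362)/7 = (362 + 2*b²)/7 = 362/7 + 2*b²/7)
145518 - ((d(-163) - 129831) + U(-230)) = 145518 - ((-2*(-163) - 129831) + (362/7 + (2/7)*(-230)²)) = 145518 - ((326 - 129831) + (362/7 + (2/7)*52900)) = 145518 - (-129505 + (362/7 + 105800/7)) = 145518 - (-129505 + 15166) = 145518 - 1*(-114339) = 145518 + 114339 = 259857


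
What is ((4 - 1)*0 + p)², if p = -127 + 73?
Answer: 2916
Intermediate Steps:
p = -54
((4 - 1)*0 + p)² = ((4 - 1)*0 - 54)² = (3*0 - 54)² = (0 - 54)² = (-54)² = 2916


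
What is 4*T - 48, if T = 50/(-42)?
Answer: -1108/21 ≈ -52.762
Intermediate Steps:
T = -25/21 (T = 50*(-1/42) = -25/21 ≈ -1.1905)
4*T - 48 = 4*(-25/21) - 48 = -100/21 - 48 = -1108/21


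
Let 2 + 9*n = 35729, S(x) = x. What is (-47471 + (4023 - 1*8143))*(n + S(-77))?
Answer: -200826566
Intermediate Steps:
n = 11909/3 (n = -2/9 + (⅑)*35729 = -2/9 + 35729/9 = 11909/3 ≈ 3969.7)
(-47471 + (4023 - 1*8143))*(n + S(-77)) = (-47471 + (4023 - 1*8143))*(11909/3 - 77) = (-47471 + (4023 - 8143))*(11678/3) = (-47471 - 4120)*(11678/3) = -51591*11678/3 = -200826566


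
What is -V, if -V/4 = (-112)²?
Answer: 50176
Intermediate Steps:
V = -50176 (V = -4*(-112)² = -4*12544 = -50176)
-V = -1*(-50176) = 50176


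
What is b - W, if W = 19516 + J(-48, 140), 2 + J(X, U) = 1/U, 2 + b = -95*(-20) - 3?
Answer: -2466661/140 ≈ -17619.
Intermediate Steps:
b = 1895 (b = -2 + (-95*(-20) - 3) = -2 + (1900 - 3) = -2 + 1897 = 1895)
J(X, U) = -2 + 1/U
W = 2731961/140 (W = 19516 + (-2 + 1/140) = 19516 - 279/140 = 2731961/140 ≈ 19514.)
b - W = 1895 - 1*2731961/140 = 1895 - 2731961/140 = -2466661/140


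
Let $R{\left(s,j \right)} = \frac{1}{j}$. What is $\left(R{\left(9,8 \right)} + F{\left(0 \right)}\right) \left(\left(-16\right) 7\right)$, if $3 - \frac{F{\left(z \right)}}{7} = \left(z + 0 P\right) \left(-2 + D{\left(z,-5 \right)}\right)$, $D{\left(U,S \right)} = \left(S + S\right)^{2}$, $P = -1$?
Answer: $-2366$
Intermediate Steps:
$D{\left(U,S \right)} = 4 S^{2}$ ($D{\left(U,S \right)} = \left(2 S\right)^{2} = 4 S^{2}$)
$F{\left(z \right)} = 21 - 686 z$ ($F{\left(z \right)} = 21 - 7 \left(z + 0 \left(-1\right)\right) \left(-2 + 4 \left(-5\right)^{2}\right) = 21 - 7 \left(z + 0\right) \left(-2 + 4 \cdot 25\right) = 21 - 7 z \left(-2 + 100\right) = 21 - 7 z 98 = 21 - 7 \cdot 98 z = 21 - 686 z$)
$\left(R{\left(9,8 \right)} + F{\left(0 \right)}\right) \left(\left(-16\right) 7\right) = \left(\frac{1}{8} + \left(21 - 0\right)\right) \left(\left(-16\right) 7\right) = \left(\frac{1}{8} + \left(21 + 0\right)\right) \left(-112\right) = \left(\frac{1}{8} + 21\right) \left(-112\right) = \frac{169}{8} \left(-112\right) = -2366$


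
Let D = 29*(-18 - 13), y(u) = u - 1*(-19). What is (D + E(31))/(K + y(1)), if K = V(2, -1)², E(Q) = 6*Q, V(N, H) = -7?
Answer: -31/3 ≈ -10.333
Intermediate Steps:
y(u) = 19 + u (y(u) = u + 19 = 19 + u)
K = 49 (K = (-7)² = 49)
D = -899 (D = 29*(-31) = -899)
(D + E(31))/(K + y(1)) = (-899 + 6*31)/(49 + (19 + 1)) = (-899 + 186)/(49 + 20) = -713/69 = -713*1/69 = -31/3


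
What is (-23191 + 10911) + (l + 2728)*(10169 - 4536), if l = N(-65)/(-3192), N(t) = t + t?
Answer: 24506218369/1596 ≈ 1.5355e+7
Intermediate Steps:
N(t) = 2*t
l = 65/1596 (l = (2*(-65))/(-3192) = -130*(-1/3192) = 65/1596 ≈ 0.040727)
(-23191 + 10911) + (l + 2728)*(10169 - 4536) = (-23191 + 10911) + (65/1596 + 2728)*(10169 - 4536) = -12280 + (4353953/1596)*5633 = -12280 + 24525817249/1596 = 24506218369/1596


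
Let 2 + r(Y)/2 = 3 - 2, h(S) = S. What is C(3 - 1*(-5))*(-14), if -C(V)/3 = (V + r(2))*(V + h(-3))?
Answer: 1260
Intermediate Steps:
r(Y) = -2 (r(Y) = -4 + 2*(3 - 2) = -4 + 2*1 = -4 + 2 = -2)
C(V) = -3*(-3 + V)*(-2 + V) (C(V) = -3*(V - 2)*(V - 3) = -3*(-2 + V)*(-3 + V) = -3*(-3 + V)*(-2 + V))
C(3 - 1*(-5))*(-14) = (-18 - 3*(3 - 1*(-5))² + 15*(3 - 1*(-5)))*(-14) = (-18 - 3*(3 + 5)² + 15*(3 + 5))*(-14) = (-18 - 3*8² + 15*8)*(-14) = (-18 - 3*64 + 120)*(-14) = (-18 - 192 + 120)*(-14) = -90*(-14) = 1260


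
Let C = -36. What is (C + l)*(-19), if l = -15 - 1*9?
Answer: 1140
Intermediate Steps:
l = -24 (l = -15 - 9 = -24)
(C + l)*(-19) = (-36 - 24)*(-19) = -60*(-19) = 1140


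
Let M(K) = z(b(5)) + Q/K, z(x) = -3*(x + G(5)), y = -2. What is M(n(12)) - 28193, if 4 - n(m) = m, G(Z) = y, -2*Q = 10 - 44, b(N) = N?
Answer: -225633/8 ≈ -28204.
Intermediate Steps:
Q = 17 (Q = -(10 - 44)/2 = -½*(-34) = 17)
G(Z) = -2
n(m) = 4 - m
z(x) = 6 - 3*x (z(x) = -3*(x - 2) = -3*(-2 + x) = 6 - 3*x)
M(K) = -9 + 17/K (M(K) = (6 - 3*5) + 17/K = (6 - 15) + 17/K = -9 + 17/K)
M(n(12)) - 28193 = (-9 + 17/(4 - 1*12)) - 28193 = (-9 + 17/(4 - 12)) - 28193 = (-9 + 17/(-8)) - 28193 = (-9 + 17*(-⅛)) - 28193 = (-9 - 17/8) - 28193 = -89/8 - 28193 = -225633/8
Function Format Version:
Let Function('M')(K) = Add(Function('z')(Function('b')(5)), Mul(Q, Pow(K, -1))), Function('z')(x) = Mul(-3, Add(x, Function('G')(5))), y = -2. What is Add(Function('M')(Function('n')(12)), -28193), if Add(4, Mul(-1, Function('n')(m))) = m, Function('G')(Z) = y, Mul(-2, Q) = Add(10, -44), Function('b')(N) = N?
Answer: Rational(-225633, 8) ≈ -28204.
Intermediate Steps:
Q = 17 (Q = Mul(Rational(-1, 2), Add(10, -44)) = Mul(Rational(-1, 2), -34) = 17)
Function('G')(Z) = -2
Function('n')(m) = Add(4, Mul(-1, m))
Function('z')(x) = Add(6, Mul(-3, x)) (Function('z')(x) = Mul(-3, Add(x, -2)) = Mul(-3, Add(-2, x)) = Add(6, Mul(-3, x)))
Function('M')(K) = Add(-9, Mul(17, Pow(K, -1))) (Function('M')(K) = Add(Add(6, Mul(-3, 5)), Mul(17, Pow(K, -1))) = Add(Add(6, -15), Mul(17, Pow(K, -1))) = Add(-9, Mul(17, Pow(K, -1))))
Add(Function('M')(Function('n')(12)), -28193) = Add(Add(-9, Mul(17, Pow(Add(4, Mul(-1, 12)), -1))), -28193) = Add(Add(-9, Mul(17, Pow(Add(4, -12), -1))), -28193) = Add(Add(-9, Mul(17, Pow(-8, -1))), -28193) = Add(Add(-9, Mul(17, Rational(-1, 8))), -28193) = Add(Add(-9, Rational(-17, 8)), -28193) = Add(Rational(-89, 8), -28193) = Rational(-225633, 8)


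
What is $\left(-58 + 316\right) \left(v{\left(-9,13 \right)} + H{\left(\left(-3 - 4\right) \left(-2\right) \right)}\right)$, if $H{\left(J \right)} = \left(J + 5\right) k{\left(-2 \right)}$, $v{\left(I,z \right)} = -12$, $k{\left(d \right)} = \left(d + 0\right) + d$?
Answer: $-22704$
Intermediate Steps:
$k{\left(d \right)} = 2 d$ ($k{\left(d \right)} = d + d = 2 d$)
$H{\left(J \right)} = -20 - 4 J$ ($H{\left(J \right)} = \left(J + 5\right) 2 \left(-2\right) = \left(5 + J\right) \left(-4\right) = -20 - 4 J$)
$\left(-58 + 316\right) \left(v{\left(-9,13 \right)} + H{\left(\left(-3 - 4\right) \left(-2\right) \right)}\right) = \left(-58 + 316\right) \left(-12 - \left(20 + 4 \left(-3 - 4\right) \left(-2\right)\right)\right) = 258 \left(-12 - \left(20 + 4 \left(\left(-7\right) \left(-2\right)\right)\right)\right) = 258 \left(-12 - 76\right) = 258 \left(-88\right) = -22704$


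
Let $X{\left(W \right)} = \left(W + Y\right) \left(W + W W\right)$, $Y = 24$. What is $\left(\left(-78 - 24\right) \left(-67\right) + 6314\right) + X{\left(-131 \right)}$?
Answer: $-1809062$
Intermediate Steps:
$X{\left(W \right)} = \left(24 + W\right) \left(W + W^{2}\right)$ ($X{\left(W \right)} = \left(W + 24\right) \left(W + W W\right) = \left(24 + W\right) \left(W + W^{2}\right)$)
$\left(\left(-78 - 24\right) \left(-67\right) + 6314\right) + X{\left(-131 \right)} = \left(\left(-78 - 24\right) \left(-67\right) + 6314\right) - 131 \left(24 + \left(-131\right)^{2} + 25 \left(-131\right)\right) = \left(\left(-102\right) \left(-67\right) + 6314\right) - 131 \left(24 + 17161 - 3275\right) = \left(6834 + 6314\right) - 1822210 = 13148 - 1822210 = -1809062$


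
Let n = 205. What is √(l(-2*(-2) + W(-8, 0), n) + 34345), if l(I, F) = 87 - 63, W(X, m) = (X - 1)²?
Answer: √34369 ≈ 185.39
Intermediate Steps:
W(X, m) = (-1 + X)²
l(I, F) = 24
√(l(-2*(-2) + W(-8, 0), n) + 34345) = √(24 + 34345) = √34369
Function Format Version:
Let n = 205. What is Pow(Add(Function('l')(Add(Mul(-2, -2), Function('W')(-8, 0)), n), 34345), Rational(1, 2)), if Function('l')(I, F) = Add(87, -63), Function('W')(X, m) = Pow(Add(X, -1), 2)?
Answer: Pow(34369, Rational(1, 2)) ≈ 185.39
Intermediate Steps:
Function('W')(X, m) = Pow(Add(-1, X), 2)
Function('l')(I, F) = 24
Pow(Add(Function('l')(Add(Mul(-2, -2), Function('W')(-8, 0)), n), 34345), Rational(1, 2)) = Pow(Add(24, 34345), Rational(1, 2)) = Pow(34369, Rational(1, 2))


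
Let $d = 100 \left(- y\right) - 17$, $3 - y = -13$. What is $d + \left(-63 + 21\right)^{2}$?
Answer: $147$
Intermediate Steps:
$y = 16$ ($y = 3 - -13 = 3 + 13 = 16$)
$d = -1617$ ($d = 100 \left(\left(-1\right) 16\right) - 17 = 100 \left(-16\right) - 17 = -1600 - 17 = -1617$)
$d + \left(-63 + 21\right)^{2} = -1617 + \left(-63 + 21\right)^{2} = -1617 + \left(-42\right)^{2} = -1617 + 1764 = 147$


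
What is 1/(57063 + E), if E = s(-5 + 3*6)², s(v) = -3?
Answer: 1/57072 ≈ 1.7522e-5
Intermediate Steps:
E = 9 (E = (-3)² = 9)
1/(57063 + E) = 1/(57063 + 9) = 1/57072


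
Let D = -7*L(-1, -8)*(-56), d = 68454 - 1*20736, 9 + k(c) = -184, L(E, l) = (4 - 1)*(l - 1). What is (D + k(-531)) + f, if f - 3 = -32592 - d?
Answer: -91084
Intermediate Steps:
L(E, l) = -3 + 3*l (L(E, l) = 3*(-1 + l) = -3 + 3*l)
k(c) = -193 (k(c) = -9 - 184 = -193)
d = 47718 (d = 68454 - 20736 = 47718)
D = -10584 (D = -7*(-3 + 3*(-8))*(-56) = -7*(-3 - 24)*(-56) = -7*(-27)*(-56) = 189*(-56) = -10584)
f = -80307 (f = 3 + (-32592 - 1*47718) = 3 + (-32592 - 47718) = 3 - 80310 = -80307)
(D + k(-531)) + f = (-10584 - 193) - 80307 = -10777 - 80307 = -91084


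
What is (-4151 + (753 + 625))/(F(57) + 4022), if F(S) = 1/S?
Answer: -158061/229255 ≈ -0.68946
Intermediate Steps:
(-4151 + (753 + 625))/(F(57) + 4022) = (-4151 + (753 + 625))/(1/57 + 4022) = (-4151 + 1378)/(1/57 + 4022) = -2773/229255/57 = -2773*57/229255 = -158061/229255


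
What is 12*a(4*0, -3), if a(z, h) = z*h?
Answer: 0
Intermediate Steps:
a(z, h) = h*z
12*a(4*0, -3) = 12*(-12*0) = 12*(-3*0) = 12*0 = 0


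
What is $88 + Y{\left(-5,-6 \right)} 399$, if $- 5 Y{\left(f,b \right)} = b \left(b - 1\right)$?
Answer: $- \frac{16318}{5} \approx -3263.6$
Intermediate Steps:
$Y{\left(f,b \right)} = - \frac{b \left(-1 + b\right)}{5}$ ($Y{\left(f,b \right)} = - \frac{b \left(b - 1\right)}{5} = - \frac{b \left(-1 + b\right)}{5}$)
$88 + Y{\left(-5,-6 \right)} 399 = 88 + \frac{1}{5} \left(-6\right) \left(1 - -6\right) 399 = 88 + \frac{1}{5} \left(-6\right) \left(1 + 6\right) 399 = 88 + \frac{1}{5} \left(-6\right) 7 \cdot 399 = 88 - \frac{16758}{5} = - \frac{16318}{5}$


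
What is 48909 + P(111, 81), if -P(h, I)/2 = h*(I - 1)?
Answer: 31149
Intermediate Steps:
P(h, I) = -2*h*(-1 + I) (P(h, I) = -2*h*(I - 1) = -2*h*(-1 + I))
48909 + P(111, 81) = 48909 + 2*111*(1 - 1*81) = 48909 + 2*111*(1 - 81) = 48909 + 2*111*(-80) = 48909 - 17760 = 31149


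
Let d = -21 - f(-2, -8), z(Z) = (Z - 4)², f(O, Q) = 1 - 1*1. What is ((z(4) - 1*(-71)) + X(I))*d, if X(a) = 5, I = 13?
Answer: -1596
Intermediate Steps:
f(O, Q) = 0 (f(O, Q) = 1 - 1 = 0)
z(Z) = (-4 + Z)²
d = -21 (d = -21 - 1*0 = -21 + 0 = -21)
((z(4) - 1*(-71)) + X(I))*d = (((-4 + 4)² - 1*(-71)) + 5)*(-21) = ((0² + 71) + 5)*(-21) = ((0 + 71) + 5)*(-21) = (71 + 5)*(-21) = 76*(-21) = -1596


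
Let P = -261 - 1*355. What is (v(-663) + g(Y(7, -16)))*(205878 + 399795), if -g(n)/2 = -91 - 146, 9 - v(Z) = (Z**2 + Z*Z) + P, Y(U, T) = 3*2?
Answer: -531804515247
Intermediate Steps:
P = -616 (P = -261 - 355 = -616)
Y(U, T) = 6
v(Z) = 625 - 2*Z**2 (v(Z) = 9 - ((Z**2 + Z*Z) - 616) = 9 - ((Z**2 + Z**2) - 616) = 9 - (2*Z**2 - 616) = 9 - (-616 + 2*Z**2) = 9 + (616 - 2*Z**2) = 625 - 2*Z**2)
g(n) = 474 (g(n) = -2*(-91 - 146) = -2*(-237) = 474)
(v(-663) + g(Y(7, -16)))*(205878 + 399795) = ((625 - 2*(-663)**2) + 474)*(205878 + 399795) = ((625 - 2*439569) + 474)*605673 = ((625 - 879138) + 474)*605673 = (-878513 + 474)*605673 = -878039*605673 = -531804515247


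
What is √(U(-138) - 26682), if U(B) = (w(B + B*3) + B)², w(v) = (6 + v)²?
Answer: √88790861802 ≈ 2.9798e+5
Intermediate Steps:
U(B) = (B + (6 + 4*B)²)² (U(B) = ((6 + (B + B*3))² + B)² = ((6 + (B + 3*B))² + B)² = ((6 + 4*B)² + B)² = (B + (6 + 4*B)²)²)
√(U(-138) - 26682) = √((-138 + 4*(3 + 2*(-138))²)² - 26682) = √((-138 + 4*(3 - 276)²)² - 26682) = √((-138 + 4*(-273)²)² - 26682) = √((-138 + 4*74529)² - 26682) = √((-138 + 298116)² - 26682) = √(297978² - 26682) = √(88790888484 - 26682) = √88790861802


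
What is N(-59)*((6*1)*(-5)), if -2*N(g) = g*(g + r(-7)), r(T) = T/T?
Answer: 51330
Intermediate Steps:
r(T) = 1
N(g) = -g*(1 + g)/2 (N(g) = -g*(g + 1)/2 = -g*(1 + g)/2)
N(-59)*((6*1)*(-5)) = (-1/2*(-59)*(1 - 59))*((6*1)*(-5)) = (-1/2*(-59)*(-58))*(6*(-5)) = -1711*(-30) = 51330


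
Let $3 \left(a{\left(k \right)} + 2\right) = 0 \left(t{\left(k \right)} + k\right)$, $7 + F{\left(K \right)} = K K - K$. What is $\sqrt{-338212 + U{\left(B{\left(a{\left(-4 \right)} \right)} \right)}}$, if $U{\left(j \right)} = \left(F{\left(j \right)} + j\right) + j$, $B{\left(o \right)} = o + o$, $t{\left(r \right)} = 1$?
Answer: $i \sqrt{338207} \approx 581.56 i$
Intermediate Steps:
$F{\left(K \right)} = -7 + K^{2} - K$ ($F{\left(K \right)} = -7 - \left(K - K K\right) = -7 + \left(K^{2} - K\right) = -7 + K^{2} - K$)
$a{\left(k \right)} = -2$ ($a{\left(k \right)} = -2 + \frac{0 \left(1 + k\right)}{3} = -2 + \frac{1}{3} \cdot 0 = -2 + 0 = -2$)
$B{\left(o \right)} = 2 o$
$U{\left(j \right)} = -7 + j + j^{2}$ ($U{\left(j \right)} = \left(\left(-7 + j^{2} - j\right) + j\right) + j = \left(-7 + j^{2}\right) + j = -7 + j + j^{2}$)
$\sqrt{-338212 + U{\left(B{\left(a{\left(-4 \right)} \right)} \right)}} = \sqrt{-338212 + \left(-7 + 2 \left(-2\right) + \left(2 \left(-2\right)\right)^{2}\right)} = \sqrt{-338212 - \left(11 - 16\right)} = \sqrt{-338212 - -5} = \sqrt{-338212 + 5} = \sqrt{-338207} = i \sqrt{338207}$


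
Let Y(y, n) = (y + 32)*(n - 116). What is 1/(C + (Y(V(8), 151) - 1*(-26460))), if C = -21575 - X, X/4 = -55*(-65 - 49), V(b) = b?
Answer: -1/18795 ≈ -5.3206e-5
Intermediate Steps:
Y(y, n) = (-116 + n)*(32 + y) (Y(y, n) = (32 + y)*(-116 + n) = (-116 + n)*(32 + y))
X = 25080 (X = 4*(-55*(-65 - 49)) = 4*(-55*(-114)) = 4*6270 = 25080)
C = -46655 (C = -21575 - 1*25080 = -21575 - 25080 = -46655)
1/(C + (Y(V(8), 151) - 1*(-26460))) = 1/(-46655 + ((-3712 - 116*8 + 32*151 + 151*8) - 1*(-26460))) = 1/(-46655 + ((-3712 - 928 + 4832 + 1208) + 26460)) = 1/(-46655 + (1400 + 26460)) = 1/(-46655 + 27860) = 1/(-18795) = -1/18795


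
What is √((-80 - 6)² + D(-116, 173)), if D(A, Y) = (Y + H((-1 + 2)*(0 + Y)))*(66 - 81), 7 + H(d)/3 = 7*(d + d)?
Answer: I*√103874 ≈ 322.29*I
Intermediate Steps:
H(d) = -21 + 42*d (H(d) = -21 + 3*(7*(d + d)) = -21 + 3*(7*(2*d)) = -21 + 3*(14*d) = -21 + 42*d)
D(A, Y) = 315 - 645*Y (D(A, Y) = (Y + (-21 + 42*((-1 + 2)*(0 + Y))))*(66 - 81) = (Y + (-21 + 42*(1*Y)))*(-15) = (Y + (-21 + 42*Y))*(-15) = (-21 + 43*Y)*(-15) = 315 - 645*Y)
√((-80 - 6)² + D(-116, 173)) = √((-80 - 6)² + (315 - 645*173)) = √((-86)² + (315 - 111585)) = √(7396 - 111270) = √(-103874) = I*√103874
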